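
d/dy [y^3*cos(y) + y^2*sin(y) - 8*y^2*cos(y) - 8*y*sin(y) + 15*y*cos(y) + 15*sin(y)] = -y^3*sin(y) + 8*y^2*sin(y) + 4*y^2*cos(y) - 13*y*sin(y) - 24*y*cos(y) - 8*sin(y) + 30*cos(y)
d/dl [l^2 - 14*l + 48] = 2*l - 14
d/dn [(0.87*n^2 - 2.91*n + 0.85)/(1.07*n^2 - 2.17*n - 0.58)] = (1.2258*n^2 - 2.8282*n + 3.5323)/(1.1449*n^4 - 4.6438*n^3 + 3.4677*n^2 + 2.5172*n + 0.3364)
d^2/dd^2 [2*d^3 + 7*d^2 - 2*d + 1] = 12*d + 14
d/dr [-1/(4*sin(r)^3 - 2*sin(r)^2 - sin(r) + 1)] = (12*sin(r)^2 - 4*sin(r) - 1)*cos(r)/(2*sin(r) - sin(3*r) + cos(2*r))^2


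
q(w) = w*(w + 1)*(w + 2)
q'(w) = w*(w + 1) + w*(w + 2) + (w + 1)*(w + 2)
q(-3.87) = -20.77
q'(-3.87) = 23.71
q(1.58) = 14.59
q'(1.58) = 18.97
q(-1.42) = 0.35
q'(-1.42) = -0.47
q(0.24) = 0.67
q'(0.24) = 3.61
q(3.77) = 103.76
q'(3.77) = 67.26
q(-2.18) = -0.46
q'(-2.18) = 3.18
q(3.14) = 66.82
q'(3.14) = 50.42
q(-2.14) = -0.34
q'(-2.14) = 2.90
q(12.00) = 2184.00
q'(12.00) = 506.00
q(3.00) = 60.00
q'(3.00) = 47.00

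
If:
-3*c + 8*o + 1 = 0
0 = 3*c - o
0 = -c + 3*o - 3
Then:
No Solution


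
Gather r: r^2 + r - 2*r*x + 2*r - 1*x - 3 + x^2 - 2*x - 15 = r^2 + r*(3 - 2*x) + x^2 - 3*x - 18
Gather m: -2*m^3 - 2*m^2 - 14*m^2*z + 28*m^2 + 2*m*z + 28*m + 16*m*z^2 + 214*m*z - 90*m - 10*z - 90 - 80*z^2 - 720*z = -2*m^3 + m^2*(26 - 14*z) + m*(16*z^2 + 216*z - 62) - 80*z^2 - 730*z - 90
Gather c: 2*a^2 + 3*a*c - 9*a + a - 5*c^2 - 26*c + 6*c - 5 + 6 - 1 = 2*a^2 - 8*a - 5*c^2 + c*(3*a - 20)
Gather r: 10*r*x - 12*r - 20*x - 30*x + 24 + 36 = r*(10*x - 12) - 50*x + 60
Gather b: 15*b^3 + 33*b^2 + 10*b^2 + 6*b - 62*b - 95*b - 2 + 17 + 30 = 15*b^3 + 43*b^2 - 151*b + 45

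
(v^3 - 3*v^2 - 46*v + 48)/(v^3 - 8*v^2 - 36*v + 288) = (v - 1)/(v - 6)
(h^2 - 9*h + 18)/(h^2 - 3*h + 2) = (h^2 - 9*h + 18)/(h^2 - 3*h + 2)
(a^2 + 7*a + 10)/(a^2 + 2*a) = (a + 5)/a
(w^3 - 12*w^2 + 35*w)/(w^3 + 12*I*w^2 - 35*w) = (w^2 - 12*w + 35)/(w^2 + 12*I*w - 35)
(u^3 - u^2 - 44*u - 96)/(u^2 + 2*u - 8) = (u^2 - 5*u - 24)/(u - 2)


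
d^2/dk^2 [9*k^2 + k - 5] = 18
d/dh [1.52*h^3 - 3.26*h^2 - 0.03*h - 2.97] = 4.56*h^2 - 6.52*h - 0.03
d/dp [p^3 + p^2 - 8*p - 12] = 3*p^2 + 2*p - 8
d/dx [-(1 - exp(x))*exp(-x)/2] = exp(-x)/2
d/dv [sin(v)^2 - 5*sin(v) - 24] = (2*sin(v) - 5)*cos(v)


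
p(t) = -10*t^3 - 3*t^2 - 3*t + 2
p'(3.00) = -291.00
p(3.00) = -304.00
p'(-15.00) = -6663.00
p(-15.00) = 33122.00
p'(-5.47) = -867.81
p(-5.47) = 1565.32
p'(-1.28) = -44.47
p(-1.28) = 21.90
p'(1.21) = -54.18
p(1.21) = -23.74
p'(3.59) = -411.18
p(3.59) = -510.12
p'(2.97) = -285.45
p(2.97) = -295.35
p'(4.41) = -612.90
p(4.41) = -927.24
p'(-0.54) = -8.51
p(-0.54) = 4.32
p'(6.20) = -1193.40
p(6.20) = -2515.20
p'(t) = -30*t^2 - 6*t - 3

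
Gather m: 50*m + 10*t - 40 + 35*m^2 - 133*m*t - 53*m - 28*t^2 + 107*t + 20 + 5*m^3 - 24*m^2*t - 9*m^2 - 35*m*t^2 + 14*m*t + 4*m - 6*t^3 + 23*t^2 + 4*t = 5*m^3 + m^2*(26 - 24*t) + m*(-35*t^2 - 119*t + 1) - 6*t^3 - 5*t^2 + 121*t - 20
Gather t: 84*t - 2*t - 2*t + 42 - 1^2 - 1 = 80*t + 40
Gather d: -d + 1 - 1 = -d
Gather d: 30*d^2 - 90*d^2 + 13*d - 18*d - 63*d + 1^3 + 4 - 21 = -60*d^2 - 68*d - 16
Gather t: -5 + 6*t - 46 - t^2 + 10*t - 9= -t^2 + 16*t - 60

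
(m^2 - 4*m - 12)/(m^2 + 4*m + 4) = (m - 6)/(m + 2)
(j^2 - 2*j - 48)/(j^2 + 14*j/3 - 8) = 3*(j - 8)/(3*j - 4)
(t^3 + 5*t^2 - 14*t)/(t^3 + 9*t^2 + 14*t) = (t - 2)/(t + 2)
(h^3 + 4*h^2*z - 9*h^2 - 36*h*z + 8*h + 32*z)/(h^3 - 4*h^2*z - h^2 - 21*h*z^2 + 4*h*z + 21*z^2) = (-h^2 - 4*h*z + 8*h + 32*z)/(-h^2 + 4*h*z + 21*z^2)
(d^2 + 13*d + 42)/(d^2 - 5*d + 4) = (d^2 + 13*d + 42)/(d^2 - 5*d + 4)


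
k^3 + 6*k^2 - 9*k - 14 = (k - 2)*(k + 1)*(k + 7)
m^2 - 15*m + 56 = (m - 8)*(m - 7)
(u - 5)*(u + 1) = u^2 - 4*u - 5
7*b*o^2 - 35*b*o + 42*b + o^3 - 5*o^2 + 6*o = (7*b + o)*(o - 3)*(o - 2)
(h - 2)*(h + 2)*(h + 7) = h^3 + 7*h^2 - 4*h - 28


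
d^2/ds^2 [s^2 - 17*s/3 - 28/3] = 2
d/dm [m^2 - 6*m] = 2*m - 6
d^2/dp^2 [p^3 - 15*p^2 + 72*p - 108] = 6*p - 30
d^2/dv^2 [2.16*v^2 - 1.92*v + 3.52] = 4.32000000000000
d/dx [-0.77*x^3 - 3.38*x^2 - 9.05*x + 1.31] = -2.31*x^2 - 6.76*x - 9.05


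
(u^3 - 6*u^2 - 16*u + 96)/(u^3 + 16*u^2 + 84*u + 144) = (u^2 - 10*u + 24)/(u^2 + 12*u + 36)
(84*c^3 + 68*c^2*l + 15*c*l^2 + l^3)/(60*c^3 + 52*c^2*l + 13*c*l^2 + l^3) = (7*c + l)/(5*c + l)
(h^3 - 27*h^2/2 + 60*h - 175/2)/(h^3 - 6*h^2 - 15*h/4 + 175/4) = 2*(h - 5)/(2*h + 5)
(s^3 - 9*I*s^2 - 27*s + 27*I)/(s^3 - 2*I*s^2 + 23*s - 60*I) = (s^2 - 6*I*s - 9)/(s^2 + I*s + 20)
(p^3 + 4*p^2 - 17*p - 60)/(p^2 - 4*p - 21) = (p^2 + p - 20)/(p - 7)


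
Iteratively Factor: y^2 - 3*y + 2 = (y - 2)*(y - 1)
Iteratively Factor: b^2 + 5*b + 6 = (b + 2)*(b + 3)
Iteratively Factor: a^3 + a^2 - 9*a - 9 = (a - 3)*(a^2 + 4*a + 3) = (a - 3)*(a + 1)*(a + 3)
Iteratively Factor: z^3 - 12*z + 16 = (z - 2)*(z^2 + 2*z - 8) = (z - 2)*(z + 4)*(z - 2)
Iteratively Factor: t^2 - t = (t - 1)*(t)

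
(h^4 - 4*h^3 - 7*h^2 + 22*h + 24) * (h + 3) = h^5 - h^4 - 19*h^3 + h^2 + 90*h + 72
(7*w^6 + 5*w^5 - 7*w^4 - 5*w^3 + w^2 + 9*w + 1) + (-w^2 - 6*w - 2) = 7*w^6 + 5*w^5 - 7*w^4 - 5*w^3 + 3*w - 1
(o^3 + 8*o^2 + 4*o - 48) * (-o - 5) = -o^4 - 13*o^3 - 44*o^2 + 28*o + 240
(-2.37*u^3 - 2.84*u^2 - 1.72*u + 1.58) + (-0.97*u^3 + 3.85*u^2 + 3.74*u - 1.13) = -3.34*u^3 + 1.01*u^2 + 2.02*u + 0.45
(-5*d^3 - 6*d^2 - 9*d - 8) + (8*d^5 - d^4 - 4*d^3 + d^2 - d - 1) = 8*d^5 - d^4 - 9*d^3 - 5*d^2 - 10*d - 9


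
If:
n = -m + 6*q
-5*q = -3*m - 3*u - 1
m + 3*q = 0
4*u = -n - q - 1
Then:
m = -3/86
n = 9/86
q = 1/86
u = -12/43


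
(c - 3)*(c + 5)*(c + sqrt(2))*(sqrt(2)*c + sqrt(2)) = sqrt(2)*c^4 + 2*c^3 + 3*sqrt(2)*c^3 - 13*sqrt(2)*c^2 + 6*c^2 - 26*c - 15*sqrt(2)*c - 30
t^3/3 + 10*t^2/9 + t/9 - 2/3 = (t/3 + 1)*(t - 2/3)*(t + 1)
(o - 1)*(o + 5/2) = o^2 + 3*o/2 - 5/2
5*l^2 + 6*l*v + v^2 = (l + v)*(5*l + v)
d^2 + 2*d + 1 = (d + 1)^2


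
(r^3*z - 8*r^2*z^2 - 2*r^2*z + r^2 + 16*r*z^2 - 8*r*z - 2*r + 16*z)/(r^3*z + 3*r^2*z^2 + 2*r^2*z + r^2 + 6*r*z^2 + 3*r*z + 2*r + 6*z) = (r^2 - 8*r*z - 2*r + 16*z)/(r^2 + 3*r*z + 2*r + 6*z)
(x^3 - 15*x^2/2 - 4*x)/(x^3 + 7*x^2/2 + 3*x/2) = (x - 8)/(x + 3)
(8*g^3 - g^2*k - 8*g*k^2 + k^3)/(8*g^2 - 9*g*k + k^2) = g + k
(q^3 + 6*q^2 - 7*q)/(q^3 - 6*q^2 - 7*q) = (-q^2 - 6*q + 7)/(-q^2 + 6*q + 7)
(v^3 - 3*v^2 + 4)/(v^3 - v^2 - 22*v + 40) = (v^2 - v - 2)/(v^2 + v - 20)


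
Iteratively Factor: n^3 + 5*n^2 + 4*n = (n + 1)*(n^2 + 4*n) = n*(n + 1)*(n + 4)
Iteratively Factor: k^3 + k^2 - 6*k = (k - 2)*(k^2 + 3*k) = (k - 2)*(k + 3)*(k)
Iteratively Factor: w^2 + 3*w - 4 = (w + 4)*(w - 1)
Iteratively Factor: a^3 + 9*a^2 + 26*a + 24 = (a + 3)*(a^2 + 6*a + 8) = (a + 2)*(a + 3)*(a + 4)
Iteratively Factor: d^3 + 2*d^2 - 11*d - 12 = (d + 4)*(d^2 - 2*d - 3) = (d + 1)*(d + 4)*(d - 3)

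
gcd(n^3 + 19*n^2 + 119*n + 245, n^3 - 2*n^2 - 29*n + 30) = n + 5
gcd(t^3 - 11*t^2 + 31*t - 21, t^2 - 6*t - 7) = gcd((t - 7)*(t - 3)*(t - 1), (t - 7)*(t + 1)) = t - 7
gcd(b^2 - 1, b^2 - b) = b - 1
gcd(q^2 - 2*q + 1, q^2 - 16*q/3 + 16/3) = 1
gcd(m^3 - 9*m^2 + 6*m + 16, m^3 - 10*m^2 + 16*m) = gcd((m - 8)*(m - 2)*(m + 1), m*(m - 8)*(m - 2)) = m^2 - 10*m + 16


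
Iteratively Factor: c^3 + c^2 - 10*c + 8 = (c + 4)*(c^2 - 3*c + 2) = (c - 1)*(c + 4)*(c - 2)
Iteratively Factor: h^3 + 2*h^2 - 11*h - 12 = (h - 3)*(h^2 + 5*h + 4) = (h - 3)*(h + 4)*(h + 1)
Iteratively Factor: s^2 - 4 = (s - 2)*(s + 2)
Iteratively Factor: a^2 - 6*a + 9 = (a - 3)*(a - 3)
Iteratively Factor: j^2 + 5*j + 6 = (j + 2)*(j + 3)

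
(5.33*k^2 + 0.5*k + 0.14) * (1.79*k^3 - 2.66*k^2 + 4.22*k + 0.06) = 9.5407*k^5 - 13.2828*k^4 + 21.4132*k^3 + 2.0574*k^2 + 0.6208*k + 0.0084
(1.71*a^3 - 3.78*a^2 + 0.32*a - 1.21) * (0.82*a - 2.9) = 1.4022*a^4 - 8.0586*a^3 + 11.2244*a^2 - 1.9202*a + 3.509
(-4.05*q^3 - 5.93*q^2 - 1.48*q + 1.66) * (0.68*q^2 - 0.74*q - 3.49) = -2.754*q^5 - 1.0354*q^4 + 17.5163*q^3 + 22.9197*q^2 + 3.9368*q - 5.7934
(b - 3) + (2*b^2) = 2*b^2 + b - 3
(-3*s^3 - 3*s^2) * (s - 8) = -3*s^4 + 21*s^3 + 24*s^2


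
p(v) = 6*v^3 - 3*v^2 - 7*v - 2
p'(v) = 18*v^2 - 6*v - 7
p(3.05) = 118.98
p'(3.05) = 142.14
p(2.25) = 35.41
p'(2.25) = 70.62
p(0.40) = -4.90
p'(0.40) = -6.52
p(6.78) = 1682.63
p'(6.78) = 779.75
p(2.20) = 31.97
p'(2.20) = 66.92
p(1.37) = -1.79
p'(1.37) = 18.56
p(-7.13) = -2279.40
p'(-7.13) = 950.84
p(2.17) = 29.99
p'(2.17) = 64.74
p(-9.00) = -4556.00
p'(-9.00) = 1505.00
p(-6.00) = -1364.00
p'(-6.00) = 677.00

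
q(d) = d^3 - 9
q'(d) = 3*d^2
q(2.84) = 13.91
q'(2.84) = 24.20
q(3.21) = 24.08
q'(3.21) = 30.91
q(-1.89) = -15.75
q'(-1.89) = 10.72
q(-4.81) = -120.28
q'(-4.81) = 69.41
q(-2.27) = -20.70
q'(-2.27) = 15.46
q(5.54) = 161.03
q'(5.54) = 92.07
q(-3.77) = -62.58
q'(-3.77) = 42.64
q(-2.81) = -31.19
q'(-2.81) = 23.69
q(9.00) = 720.00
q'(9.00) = 243.00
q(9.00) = 720.00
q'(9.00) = 243.00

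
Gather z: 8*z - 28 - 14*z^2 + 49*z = -14*z^2 + 57*z - 28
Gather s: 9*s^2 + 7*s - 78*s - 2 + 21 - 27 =9*s^2 - 71*s - 8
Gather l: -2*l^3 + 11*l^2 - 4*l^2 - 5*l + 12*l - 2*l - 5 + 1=-2*l^3 + 7*l^2 + 5*l - 4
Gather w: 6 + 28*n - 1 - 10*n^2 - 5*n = -10*n^2 + 23*n + 5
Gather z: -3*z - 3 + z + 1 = -2*z - 2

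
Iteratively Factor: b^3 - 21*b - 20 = (b - 5)*(b^2 + 5*b + 4) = (b - 5)*(b + 4)*(b + 1)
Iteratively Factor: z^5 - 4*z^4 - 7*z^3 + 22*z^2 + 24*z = (z - 3)*(z^4 - z^3 - 10*z^2 - 8*z) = (z - 3)*(z + 1)*(z^3 - 2*z^2 - 8*z) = (z - 3)*(z + 1)*(z + 2)*(z^2 - 4*z) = z*(z - 3)*(z + 1)*(z + 2)*(z - 4)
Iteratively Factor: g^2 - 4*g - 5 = (g + 1)*(g - 5)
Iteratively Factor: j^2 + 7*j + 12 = (j + 3)*(j + 4)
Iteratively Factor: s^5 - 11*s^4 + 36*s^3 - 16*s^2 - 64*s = (s + 1)*(s^4 - 12*s^3 + 48*s^2 - 64*s) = (s - 4)*(s + 1)*(s^3 - 8*s^2 + 16*s) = (s - 4)^2*(s + 1)*(s^2 - 4*s) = s*(s - 4)^2*(s + 1)*(s - 4)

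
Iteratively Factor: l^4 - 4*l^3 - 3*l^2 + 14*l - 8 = (l - 1)*(l^3 - 3*l^2 - 6*l + 8) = (l - 1)*(l + 2)*(l^2 - 5*l + 4) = (l - 4)*(l - 1)*(l + 2)*(l - 1)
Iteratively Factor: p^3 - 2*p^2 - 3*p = (p + 1)*(p^2 - 3*p) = p*(p + 1)*(p - 3)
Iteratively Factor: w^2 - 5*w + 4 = (w - 4)*(w - 1)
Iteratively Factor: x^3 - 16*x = (x - 4)*(x^2 + 4*x) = (x - 4)*(x + 4)*(x)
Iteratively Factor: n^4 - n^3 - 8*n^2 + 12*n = (n - 2)*(n^3 + n^2 - 6*n) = (n - 2)^2*(n^2 + 3*n) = n*(n - 2)^2*(n + 3)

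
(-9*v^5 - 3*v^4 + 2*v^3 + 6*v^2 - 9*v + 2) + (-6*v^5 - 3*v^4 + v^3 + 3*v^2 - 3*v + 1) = -15*v^5 - 6*v^4 + 3*v^3 + 9*v^2 - 12*v + 3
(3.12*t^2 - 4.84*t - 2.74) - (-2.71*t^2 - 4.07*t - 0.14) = 5.83*t^2 - 0.77*t - 2.6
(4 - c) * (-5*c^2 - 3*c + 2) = 5*c^3 - 17*c^2 - 14*c + 8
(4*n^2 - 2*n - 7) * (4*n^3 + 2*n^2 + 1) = 16*n^5 - 32*n^3 - 10*n^2 - 2*n - 7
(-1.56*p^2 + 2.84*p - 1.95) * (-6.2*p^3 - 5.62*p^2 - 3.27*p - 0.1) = 9.672*p^5 - 8.8408*p^4 + 1.2304*p^3 + 1.8282*p^2 + 6.0925*p + 0.195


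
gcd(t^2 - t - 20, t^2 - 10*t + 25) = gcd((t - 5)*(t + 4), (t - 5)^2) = t - 5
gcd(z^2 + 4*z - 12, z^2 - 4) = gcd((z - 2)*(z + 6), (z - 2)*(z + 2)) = z - 2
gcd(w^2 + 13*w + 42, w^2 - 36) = w + 6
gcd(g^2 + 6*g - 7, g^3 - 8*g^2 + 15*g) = 1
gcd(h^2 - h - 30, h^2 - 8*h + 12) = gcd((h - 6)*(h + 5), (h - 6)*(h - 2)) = h - 6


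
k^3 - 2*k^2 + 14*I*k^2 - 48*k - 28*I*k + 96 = (k - 2)*(k + 6*I)*(k + 8*I)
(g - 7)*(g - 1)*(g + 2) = g^3 - 6*g^2 - 9*g + 14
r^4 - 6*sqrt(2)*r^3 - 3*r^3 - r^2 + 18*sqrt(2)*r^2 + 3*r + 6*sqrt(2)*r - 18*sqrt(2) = (r - 3)*(r - 1)*(r + 1)*(r - 6*sqrt(2))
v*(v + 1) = v^2 + v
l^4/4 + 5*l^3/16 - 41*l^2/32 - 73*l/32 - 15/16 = (l/4 + 1/2)*(l - 5/2)*(l + 3/4)*(l + 1)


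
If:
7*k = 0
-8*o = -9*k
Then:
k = 0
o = 0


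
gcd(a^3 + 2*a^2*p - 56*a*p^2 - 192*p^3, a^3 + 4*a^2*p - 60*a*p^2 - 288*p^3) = -a^2 + 2*a*p + 48*p^2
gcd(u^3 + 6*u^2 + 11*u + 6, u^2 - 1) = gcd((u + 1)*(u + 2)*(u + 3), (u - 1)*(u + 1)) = u + 1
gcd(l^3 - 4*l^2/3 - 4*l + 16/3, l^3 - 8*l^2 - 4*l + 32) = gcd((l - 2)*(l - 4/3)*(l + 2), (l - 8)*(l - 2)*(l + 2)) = l^2 - 4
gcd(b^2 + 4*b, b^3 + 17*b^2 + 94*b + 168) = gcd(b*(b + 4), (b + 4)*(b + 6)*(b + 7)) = b + 4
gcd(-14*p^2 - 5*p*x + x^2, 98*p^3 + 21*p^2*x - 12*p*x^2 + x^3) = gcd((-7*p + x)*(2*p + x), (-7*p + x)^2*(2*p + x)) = -14*p^2 - 5*p*x + x^2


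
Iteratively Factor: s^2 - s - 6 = (s - 3)*(s + 2)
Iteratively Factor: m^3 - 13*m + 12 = (m - 3)*(m^2 + 3*m - 4) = (m - 3)*(m + 4)*(m - 1)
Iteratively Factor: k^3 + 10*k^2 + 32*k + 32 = (k + 2)*(k^2 + 8*k + 16) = (k + 2)*(k + 4)*(k + 4)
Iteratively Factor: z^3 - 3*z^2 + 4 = (z - 2)*(z^2 - z - 2) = (z - 2)*(z + 1)*(z - 2)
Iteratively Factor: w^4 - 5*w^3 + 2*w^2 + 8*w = (w)*(w^3 - 5*w^2 + 2*w + 8) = w*(w - 4)*(w^2 - w - 2) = w*(w - 4)*(w - 2)*(w + 1)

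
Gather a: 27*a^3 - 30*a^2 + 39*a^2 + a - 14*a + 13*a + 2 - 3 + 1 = 27*a^3 + 9*a^2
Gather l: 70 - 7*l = 70 - 7*l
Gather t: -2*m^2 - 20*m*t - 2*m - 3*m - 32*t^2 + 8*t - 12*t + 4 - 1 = -2*m^2 - 5*m - 32*t^2 + t*(-20*m - 4) + 3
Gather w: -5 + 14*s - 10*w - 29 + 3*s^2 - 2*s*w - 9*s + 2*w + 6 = 3*s^2 + 5*s + w*(-2*s - 8) - 28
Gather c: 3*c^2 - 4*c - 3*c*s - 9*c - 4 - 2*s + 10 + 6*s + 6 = 3*c^2 + c*(-3*s - 13) + 4*s + 12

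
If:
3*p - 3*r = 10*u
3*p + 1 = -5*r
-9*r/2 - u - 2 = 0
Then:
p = 58/111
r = -19/37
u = 23/74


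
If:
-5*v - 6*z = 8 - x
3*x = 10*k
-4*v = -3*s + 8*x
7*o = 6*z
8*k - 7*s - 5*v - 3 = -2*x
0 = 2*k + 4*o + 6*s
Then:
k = 150/1067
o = -633/1067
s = 372/1067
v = -721/1067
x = 500/1067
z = -1477/2134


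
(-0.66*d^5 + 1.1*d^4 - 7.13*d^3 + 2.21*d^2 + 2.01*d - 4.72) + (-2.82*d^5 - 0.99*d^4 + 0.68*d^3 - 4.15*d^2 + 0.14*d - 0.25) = -3.48*d^5 + 0.11*d^4 - 6.45*d^3 - 1.94*d^2 + 2.15*d - 4.97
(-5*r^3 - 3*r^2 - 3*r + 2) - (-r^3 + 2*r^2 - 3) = -4*r^3 - 5*r^2 - 3*r + 5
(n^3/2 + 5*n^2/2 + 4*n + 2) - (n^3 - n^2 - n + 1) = -n^3/2 + 7*n^2/2 + 5*n + 1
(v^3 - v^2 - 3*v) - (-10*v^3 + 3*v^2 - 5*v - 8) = 11*v^3 - 4*v^2 + 2*v + 8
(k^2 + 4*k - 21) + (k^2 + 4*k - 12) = 2*k^2 + 8*k - 33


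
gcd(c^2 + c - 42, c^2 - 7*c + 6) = c - 6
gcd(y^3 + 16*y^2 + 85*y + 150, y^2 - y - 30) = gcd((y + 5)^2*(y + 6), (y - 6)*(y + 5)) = y + 5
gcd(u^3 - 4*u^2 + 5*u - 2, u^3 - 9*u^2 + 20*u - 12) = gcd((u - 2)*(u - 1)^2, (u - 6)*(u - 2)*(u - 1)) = u^2 - 3*u + 2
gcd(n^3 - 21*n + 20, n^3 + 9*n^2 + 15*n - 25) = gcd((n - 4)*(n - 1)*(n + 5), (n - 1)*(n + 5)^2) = n^2 + 4*n - 5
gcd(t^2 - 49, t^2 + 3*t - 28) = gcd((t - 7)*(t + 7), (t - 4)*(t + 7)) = t + 7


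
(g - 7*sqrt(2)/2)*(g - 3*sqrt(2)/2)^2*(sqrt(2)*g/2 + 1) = sqrt(2)*g^4/2 - 11*g^3/2 + 25*sqrt(2)*g^2/4 + 39*g/4 - 63*sqrt(2)/4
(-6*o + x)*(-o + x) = 6*o^2 - 7*o*x + x^2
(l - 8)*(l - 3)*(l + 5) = l^3 - 6*l^2 - 31*l + 120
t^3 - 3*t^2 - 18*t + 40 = (t - 5)*(t - 2)*(t + 4)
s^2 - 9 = (s - 3)*(s + 3)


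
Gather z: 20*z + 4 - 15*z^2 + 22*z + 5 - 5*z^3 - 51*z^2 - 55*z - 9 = -5*z^3 - 66*z^2 - 13*z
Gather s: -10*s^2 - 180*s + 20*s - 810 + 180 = -10*s^2 - 160*s - 630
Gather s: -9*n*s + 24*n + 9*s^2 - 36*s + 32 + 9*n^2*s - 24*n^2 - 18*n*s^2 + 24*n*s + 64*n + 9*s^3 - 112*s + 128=-24*n^2 + 88*n + 9*s^3 + s^2*(9 - 18*n) + s*(9*n^2 + 15*n - 148) + 160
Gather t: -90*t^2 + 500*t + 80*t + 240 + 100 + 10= -90*t^2 + 580*t + 350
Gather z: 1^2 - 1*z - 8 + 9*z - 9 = 8*z - 16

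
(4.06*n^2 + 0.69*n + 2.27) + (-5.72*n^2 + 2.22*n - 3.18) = -1.66*n^2 + 2.91*n - 0.91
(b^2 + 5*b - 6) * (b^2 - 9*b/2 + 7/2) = b^4 + b^3/2 - 25*b^2 + 89*b/2 - 21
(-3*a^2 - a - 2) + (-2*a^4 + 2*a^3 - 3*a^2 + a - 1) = -2*a^4 + 2*a^3 - 6*a^2 - 3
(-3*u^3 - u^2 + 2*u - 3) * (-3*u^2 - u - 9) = 9*u^5 + 6*u^4 + 22*u^3 + 16*u^2 - 15*u + 27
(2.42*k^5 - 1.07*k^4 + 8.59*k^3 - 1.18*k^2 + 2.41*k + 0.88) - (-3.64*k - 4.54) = 2.42*k^5 - 1.07*k^4 + 8.59*k^3 - 1.18*k^2 + 6.05*k + 5.42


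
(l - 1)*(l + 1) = l^2 - 1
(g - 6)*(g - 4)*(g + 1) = g^3 - 9*g^2 + 14*g + 24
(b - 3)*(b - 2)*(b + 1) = b^3 - 4*b^2 + b + 6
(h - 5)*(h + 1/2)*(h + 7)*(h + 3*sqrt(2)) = h^4 + 5*h^3/2 + 3*sqrt(2)*h^3 - 34*h^2 + 15*sqrt(2)*h^2/2 - 102*sqrt(2)*h - 35*h/2 - 105*sqrt(2)/2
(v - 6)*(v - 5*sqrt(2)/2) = v^2 - 6*v - 5*sqrt(2)*v/2 + 15*sqrt(2)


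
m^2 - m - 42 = (m - 7)*(m + 6)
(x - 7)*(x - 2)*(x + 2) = x^3 - 7*x^2 - 4*x + 28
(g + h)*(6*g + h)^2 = 36*g^3 + 48*g^2*h + 13*g*h^2 + h^3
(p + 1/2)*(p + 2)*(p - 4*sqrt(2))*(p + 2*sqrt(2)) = p^4 - 2*sqrt(2)*p^3 + 5*p^3/2 - 15*p^2 - 5*sqrt(2)*p^2 - 40*p - 2*sqrt(2)*p - 16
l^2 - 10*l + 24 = (l - 6)*(l - 4)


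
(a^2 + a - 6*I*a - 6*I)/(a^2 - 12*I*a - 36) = (a + 1)/(a - 6*I)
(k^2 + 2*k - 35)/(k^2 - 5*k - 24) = (-k^2 - 2*k + 35)/(-k^2 + 5*k + 24)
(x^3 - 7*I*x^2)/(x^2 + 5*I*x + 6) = x^2*(x - 7*I)/(x^2 + 5*I*x + 6)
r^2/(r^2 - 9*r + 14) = r^2/(r^2 - 9*r + 14)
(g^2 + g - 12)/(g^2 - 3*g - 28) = (g - 3)/(g - 7)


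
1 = 1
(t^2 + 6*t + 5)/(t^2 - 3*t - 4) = (t + 5)/(t - 4)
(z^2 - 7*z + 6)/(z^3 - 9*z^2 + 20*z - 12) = 1/(z - 2)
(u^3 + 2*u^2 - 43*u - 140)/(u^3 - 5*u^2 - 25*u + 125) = (u^2 - 3*u - 28)/(u^2 - 10*u + 25)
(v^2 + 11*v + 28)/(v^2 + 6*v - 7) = (v + 4)/(v - 1)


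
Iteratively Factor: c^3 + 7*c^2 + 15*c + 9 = (c + 3)*(c^2 + 4*c + 3) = (c + 3)^2*(c + 1)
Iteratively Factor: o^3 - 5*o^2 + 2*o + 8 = (o - 4)*(o^2 - o - 2) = (o - 4)*(o - 2)*(o + 1)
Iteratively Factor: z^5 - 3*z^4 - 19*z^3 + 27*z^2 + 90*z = (z)*(z^4 - 3*z^3 - 19*z^2 + 27*z + 90) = z*(z + 2)*(z^3 - 5*z^2 - 9*z + 45) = z*(z - 5)*(z + 2)*(z^2 - 9) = z*(z - 5)*(z - 3)*(z + 2)*(z + 3)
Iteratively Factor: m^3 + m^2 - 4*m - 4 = (m - 2)*(m^2 + 3*m + 2) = (m - 2)*(m + 2)*(m + 1)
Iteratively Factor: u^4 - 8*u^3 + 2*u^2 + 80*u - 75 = (u - 5)*(u^3 - 3*u^2 - 13*u + 15) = (u - 5)*(u - 1)*(u^2 - 2*u - 15) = (u - 5)^2*(u - 1)*(u + 3)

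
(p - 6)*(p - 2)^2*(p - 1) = p^4 - 11*p^3 + 38*p^2 - 52*p + 24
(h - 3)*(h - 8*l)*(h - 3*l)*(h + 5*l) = h^4 - 6*h^3*l - 3*h^3 - 31*h^2*l^2 + 18*h^2*l + 120*h*l^3 + 93*h*l^2 - 360*l^3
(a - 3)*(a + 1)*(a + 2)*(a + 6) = a^4 + 6*a^3 - 7*a^2 - 48*a - 36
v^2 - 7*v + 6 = (v - 6)*(v - 1)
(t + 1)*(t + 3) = t^2 + 4*t + 3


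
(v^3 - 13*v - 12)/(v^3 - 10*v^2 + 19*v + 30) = (v^2 - v - 12)/(v^2 - 11*v + 30)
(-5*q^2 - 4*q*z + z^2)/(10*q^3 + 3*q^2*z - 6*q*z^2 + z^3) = 1/(-2*q + z)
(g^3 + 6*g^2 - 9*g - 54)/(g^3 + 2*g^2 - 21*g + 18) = (g + 3)/(g - 1)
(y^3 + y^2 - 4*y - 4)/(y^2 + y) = y - 4/y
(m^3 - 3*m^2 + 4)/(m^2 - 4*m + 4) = m + 1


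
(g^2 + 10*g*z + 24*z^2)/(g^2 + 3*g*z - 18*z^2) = (-g - 4*z)/(-g + 3*z)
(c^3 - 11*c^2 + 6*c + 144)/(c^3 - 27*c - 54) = (c - 8)/(c + 3)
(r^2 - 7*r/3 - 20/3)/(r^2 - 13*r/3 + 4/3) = (3*r + 5)/(3*r - 1)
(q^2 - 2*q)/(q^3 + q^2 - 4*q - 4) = q/(q^2 + 3*q + 2)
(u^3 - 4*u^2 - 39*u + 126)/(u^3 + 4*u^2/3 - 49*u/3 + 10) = 3*(u^2 - u - 42)/(3*u^2 + 13*u - 10)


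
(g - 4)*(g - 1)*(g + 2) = g^3 - 3*g^2 - 6*g + 8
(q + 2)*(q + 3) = q^2 + 5*q + 6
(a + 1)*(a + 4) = a^2 + 5*a + 4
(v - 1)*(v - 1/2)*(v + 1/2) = v^3 - v^2 - v/4 + 1/4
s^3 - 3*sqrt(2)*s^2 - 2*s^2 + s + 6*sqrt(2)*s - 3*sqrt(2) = (s - 1)^2*(s - 3*sqrt(2))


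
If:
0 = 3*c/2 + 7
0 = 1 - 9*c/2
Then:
No Solution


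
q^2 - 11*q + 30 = (q - 6)*(q - 5)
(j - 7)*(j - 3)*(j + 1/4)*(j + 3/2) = j^4 - 33*j^3/4 + 31*j^2/8 + 33*j + 63/8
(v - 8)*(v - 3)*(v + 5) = v^3 - 6*v^2 - 31*v + 120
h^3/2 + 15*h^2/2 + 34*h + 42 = (h/2 + 1)*(h + 6)*(h + 7)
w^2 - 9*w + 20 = (w - 5)*(w - 4)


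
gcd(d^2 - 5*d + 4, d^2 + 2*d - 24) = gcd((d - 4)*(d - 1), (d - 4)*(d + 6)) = d - 4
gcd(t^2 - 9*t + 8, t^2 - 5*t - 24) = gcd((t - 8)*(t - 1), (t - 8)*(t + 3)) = t - 8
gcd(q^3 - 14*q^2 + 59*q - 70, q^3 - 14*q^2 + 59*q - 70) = q^3 - 14*q^2 + 59*q - 70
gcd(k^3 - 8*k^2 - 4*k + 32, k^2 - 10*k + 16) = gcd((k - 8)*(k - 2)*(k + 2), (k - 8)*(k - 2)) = k^2 - 10*k + 16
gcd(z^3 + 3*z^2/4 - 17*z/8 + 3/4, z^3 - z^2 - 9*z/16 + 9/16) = z - 3/4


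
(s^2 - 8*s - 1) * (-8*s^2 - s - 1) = -8*s^4 + 63*s^3 + 15*s^2 + 9*s + 1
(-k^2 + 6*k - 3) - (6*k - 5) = 2 - k^2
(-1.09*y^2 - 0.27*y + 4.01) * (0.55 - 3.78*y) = 4.1202*y^3 + 0.4211*y^2 - 15.3063*y + 2.2055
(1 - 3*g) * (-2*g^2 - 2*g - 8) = 6*g^3 + 4*g^2 + 22*g - 8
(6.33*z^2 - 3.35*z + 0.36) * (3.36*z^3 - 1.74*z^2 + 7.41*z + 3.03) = 21.2688*z^5 - 22.2702*z^4 + 53.9439*z^3 - 6.27*z^2 - 7.4829*z + 1.0908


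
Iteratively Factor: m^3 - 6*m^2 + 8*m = (m - 2)*(m^2 - 4*m) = m*(m - 2)*(m - 4)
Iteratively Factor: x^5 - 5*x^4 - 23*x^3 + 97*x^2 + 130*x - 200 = (x + 4)*(x^4 - 9*x^3 + 13*x^2 + 45*x - 50) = (x - 5)*(x + 4)*(x^3 - 4*x^2 - 7*x + 10) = (x - 5)*(x + 2)*(x + 4)*(x^2 - 6*x + 5) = (x - 5)*(x - 1)*(x + 2)*(x + 4)*(x - 5)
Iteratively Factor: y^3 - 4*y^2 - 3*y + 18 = (y - 3)*(y^2 - y - 6) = (y - 3)*(y + 2)*(y - 3)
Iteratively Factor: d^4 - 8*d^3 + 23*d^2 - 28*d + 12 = (d - 1)*(d^3 - 7*d^2 + 16*d - 12) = (d - 2)*(d - 1)*(d^2 - 5*d + 6) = (d - 2)^2*(d - 1)*(d - 3)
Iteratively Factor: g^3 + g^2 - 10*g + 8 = (g + 4)*(g^2 - 3*g + 2) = (g - 2)*(g + 4)*(g - 1)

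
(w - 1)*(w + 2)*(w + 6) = w^3 + 7*w^2 + 4*w - 12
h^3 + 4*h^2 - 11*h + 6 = (h - 1)^2*(h + 6)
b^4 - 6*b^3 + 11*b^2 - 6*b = b*(b - 3)*(b - 2)*(b - 1)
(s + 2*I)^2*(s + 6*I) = s^3 + 10*I*s^2 - 28*s - 24*I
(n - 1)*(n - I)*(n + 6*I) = n^3 - n^2 + 5*I*n^2 + 6*n - 5*I*n - 6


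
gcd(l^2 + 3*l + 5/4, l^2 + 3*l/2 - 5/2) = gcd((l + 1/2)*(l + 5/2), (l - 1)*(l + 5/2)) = l + 5/2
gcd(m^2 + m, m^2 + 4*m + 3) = m + 1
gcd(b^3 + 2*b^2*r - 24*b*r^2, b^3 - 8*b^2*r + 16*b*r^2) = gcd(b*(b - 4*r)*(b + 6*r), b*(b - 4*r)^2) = -b^2 + 4*b*r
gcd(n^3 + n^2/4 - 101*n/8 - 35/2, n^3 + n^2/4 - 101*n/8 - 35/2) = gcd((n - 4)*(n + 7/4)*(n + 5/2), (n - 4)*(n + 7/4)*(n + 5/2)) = n^3 + n^2/4 - 101*n/8 - 35/2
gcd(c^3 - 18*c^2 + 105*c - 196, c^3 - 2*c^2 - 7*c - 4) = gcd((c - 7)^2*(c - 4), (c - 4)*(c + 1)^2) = c - 4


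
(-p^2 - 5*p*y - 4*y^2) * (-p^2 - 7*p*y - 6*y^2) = p^4 + 12*p^3*y + 45*p^2*y^2 + 58*p*y^3 + 24*y^4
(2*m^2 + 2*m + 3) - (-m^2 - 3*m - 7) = 3*m^2 + 5*m + 10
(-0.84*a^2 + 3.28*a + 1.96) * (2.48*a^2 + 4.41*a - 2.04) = -2.0832*a^4 + 4.43*a^3 + 21.0392*a^2 + 1.9524*a - 3.9984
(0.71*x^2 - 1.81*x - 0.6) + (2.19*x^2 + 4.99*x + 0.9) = 2.9*x^2 + 3.18*x + 0.3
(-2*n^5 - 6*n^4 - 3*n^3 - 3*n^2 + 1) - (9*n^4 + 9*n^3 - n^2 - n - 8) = -2*n^5 - 15*n^4 - 12*n^3 - 2*n^2 + n + 9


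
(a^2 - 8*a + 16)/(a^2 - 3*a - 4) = (a - 4)/(a + 1)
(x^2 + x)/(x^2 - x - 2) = x/(x - 2)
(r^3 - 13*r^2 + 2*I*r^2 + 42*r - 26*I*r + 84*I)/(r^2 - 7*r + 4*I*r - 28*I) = (r^2 + 2*r*(-3 + I) - 12*I)/(r + 4*I)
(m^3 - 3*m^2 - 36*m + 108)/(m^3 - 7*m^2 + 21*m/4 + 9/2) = 4*(m^2 + 3*m - 18)/(4*m^2 - 4*m - 3)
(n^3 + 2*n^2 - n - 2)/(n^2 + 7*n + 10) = (n^2 - 1)/(n + 5)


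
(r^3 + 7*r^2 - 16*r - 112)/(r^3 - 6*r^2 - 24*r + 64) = (r^2 + 3*r - 28)/(r^2 - 10*r + 16)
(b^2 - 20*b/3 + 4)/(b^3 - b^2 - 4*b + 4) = (b^2 - 20*b/3 + 4)/(b^3 - b^2 - 4*b + 4)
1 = 1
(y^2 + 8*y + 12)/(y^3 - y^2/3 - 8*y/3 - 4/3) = 3*(y^2 + 8*y + 12)/(3*y^3 - y^2 - 8*y - 4)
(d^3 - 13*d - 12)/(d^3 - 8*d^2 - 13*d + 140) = (d^3 - 13*d - 12)/(d^3 - 8*d^2 - 13*d + 140)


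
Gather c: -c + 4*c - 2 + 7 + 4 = 3*c + 9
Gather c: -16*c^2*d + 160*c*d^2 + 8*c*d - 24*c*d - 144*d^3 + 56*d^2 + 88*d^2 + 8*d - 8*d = -16*c^2*d + c*(160*d^2 - 16*d) - 144*d^3 + 144*d^2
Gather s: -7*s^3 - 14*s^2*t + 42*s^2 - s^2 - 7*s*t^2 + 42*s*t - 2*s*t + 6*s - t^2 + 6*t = -7*s^3 + s^2*(41 - 14*t) + s*(-7*t^2 + 40*t + 6) - t^2 + 6*t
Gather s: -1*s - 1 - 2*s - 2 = -3*s - 3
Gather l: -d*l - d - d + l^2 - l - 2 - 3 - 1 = -2*d + l^2 + l*(-d - 1) - 6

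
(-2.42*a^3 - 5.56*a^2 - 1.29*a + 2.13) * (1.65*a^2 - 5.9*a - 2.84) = -3.993*a^5 + 5.104*a^4 + 37.5483*a^3 + 26.9159*a^2 - 8.9034*a - 6.0492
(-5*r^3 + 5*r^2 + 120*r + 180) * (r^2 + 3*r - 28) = -5*r^5 - 10*r^4 + 275*r^3 + 400*r^2 - 2820*r - 5040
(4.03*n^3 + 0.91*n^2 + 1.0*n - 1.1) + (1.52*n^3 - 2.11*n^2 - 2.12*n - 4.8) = 5.55*n^3 - 1.2*n^2 - 1.12*n - 5.9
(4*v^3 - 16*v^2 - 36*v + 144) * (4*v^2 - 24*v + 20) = 16*v^5 - 160*v^4 + 320*v^3 + 1120*v^2 - 4176*v + 2880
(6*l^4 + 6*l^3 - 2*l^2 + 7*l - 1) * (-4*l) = -24*l^5 - 24*l^4 + 8*l^3 - 28*l^2 + 4*l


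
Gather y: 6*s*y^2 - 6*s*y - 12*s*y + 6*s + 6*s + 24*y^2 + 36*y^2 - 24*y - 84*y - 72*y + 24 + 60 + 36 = 12*s + y^2*(6*s + 60) + y*(-18*s - 180) + 120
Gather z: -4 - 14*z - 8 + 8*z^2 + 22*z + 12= 8*z^2 + 8*z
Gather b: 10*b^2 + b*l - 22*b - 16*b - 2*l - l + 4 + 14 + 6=10*b^2 + b*(l - 38) - 3*l + 24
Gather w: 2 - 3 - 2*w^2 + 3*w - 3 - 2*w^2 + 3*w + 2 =-4*w^2 + 6*w - 2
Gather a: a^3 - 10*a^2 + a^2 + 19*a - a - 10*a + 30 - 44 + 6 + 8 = a^3 - 9*a^2 + 8*a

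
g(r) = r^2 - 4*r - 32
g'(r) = 2*r - 4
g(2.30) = -35.91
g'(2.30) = 0.60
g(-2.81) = -12.86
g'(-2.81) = -9.62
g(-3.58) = -4.86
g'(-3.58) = -11.16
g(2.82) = -35.33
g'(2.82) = 1.64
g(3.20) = -34.56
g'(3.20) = 2.40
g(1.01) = -35.02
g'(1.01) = -1.98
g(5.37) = -24.64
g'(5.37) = 6.74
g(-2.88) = -12.19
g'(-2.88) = -9.76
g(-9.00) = 85.00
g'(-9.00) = -22.00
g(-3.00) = -11.00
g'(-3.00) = -10.00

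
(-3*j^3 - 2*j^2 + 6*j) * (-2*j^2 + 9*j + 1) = 6*j^5 - 23*j^4 - 33*j^3 + 52*j^2 + 6*j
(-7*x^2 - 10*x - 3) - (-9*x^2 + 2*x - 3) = 2*x^2 - 12*x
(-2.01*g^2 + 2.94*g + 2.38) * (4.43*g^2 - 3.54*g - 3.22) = -8.9043*g^4 + 20.1396*g^3 + 6.608*g^2 - 17.892*g - 7.6636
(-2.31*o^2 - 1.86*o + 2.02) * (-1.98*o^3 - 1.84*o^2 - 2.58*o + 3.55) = 4.5738*o^5 + 7.9332*o^4 + 5.3826*o^3 - 7.1185*o^2 - 11.8146*o + 7.171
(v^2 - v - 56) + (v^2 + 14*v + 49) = 2*v^2 + 13*v - 7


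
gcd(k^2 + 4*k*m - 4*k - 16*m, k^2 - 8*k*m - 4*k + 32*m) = k - 4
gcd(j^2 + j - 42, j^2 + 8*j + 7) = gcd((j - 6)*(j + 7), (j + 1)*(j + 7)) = j + 7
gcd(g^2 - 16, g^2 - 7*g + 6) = 1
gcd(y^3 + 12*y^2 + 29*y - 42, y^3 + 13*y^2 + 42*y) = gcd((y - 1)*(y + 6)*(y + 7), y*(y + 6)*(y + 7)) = y^2 + 13*y + 42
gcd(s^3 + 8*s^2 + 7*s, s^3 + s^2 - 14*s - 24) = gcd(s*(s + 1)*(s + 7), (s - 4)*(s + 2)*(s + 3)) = 1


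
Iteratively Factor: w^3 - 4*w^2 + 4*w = (w - 2)*(w^2 - 2*w) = w*(w - 2)*(w - 2)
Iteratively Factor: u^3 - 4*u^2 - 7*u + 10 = (u - 1)*(u^2 - 3*u - 10) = (u - 1)*(u + 2)*(u - 5)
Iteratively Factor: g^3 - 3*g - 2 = (g - 2)*(g^2 + 2*g + 1) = (g - 2)*(g + 1)*(g + 1)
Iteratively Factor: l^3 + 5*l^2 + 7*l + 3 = (l + 1)*(l^2 + 4*l + 3) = (l + 1)*(l + 3)*(l + 1)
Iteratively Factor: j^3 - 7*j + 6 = (j - 2)*(j^2 + 2*j - 3) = (j - 2)*(j - 1)*(j + 3)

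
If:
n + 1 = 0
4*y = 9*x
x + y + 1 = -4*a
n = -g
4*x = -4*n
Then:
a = -17/16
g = 1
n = -1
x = 1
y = 9/4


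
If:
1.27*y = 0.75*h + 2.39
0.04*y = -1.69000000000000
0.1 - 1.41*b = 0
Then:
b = 0.07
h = -74.73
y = -42.25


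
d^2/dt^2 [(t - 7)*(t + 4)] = 2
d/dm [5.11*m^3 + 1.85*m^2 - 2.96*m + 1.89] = 15.33*m^2 + 3.7*m - 2.96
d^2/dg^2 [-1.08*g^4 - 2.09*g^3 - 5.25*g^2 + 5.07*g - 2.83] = -12.96*g^2 - 12.54*g - 10.5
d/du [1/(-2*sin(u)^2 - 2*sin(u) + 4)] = (2*sin(u) + 1)*cos(u)/(2*(sin(u)^2 + sin(u) - 2)^2)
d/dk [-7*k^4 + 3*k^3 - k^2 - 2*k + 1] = -28*k^3 + 9*k^2 - 2*k - 2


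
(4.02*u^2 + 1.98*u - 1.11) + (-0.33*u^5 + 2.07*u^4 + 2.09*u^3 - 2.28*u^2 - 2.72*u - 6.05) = -0.33*u^5 + 2.07*u^4 + 2.09*u^3 + 1.74*u^2 - 0.74*u - 7.16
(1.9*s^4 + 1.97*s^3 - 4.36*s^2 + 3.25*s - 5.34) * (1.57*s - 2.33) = 2.983*s^5 - 1.3341*s^4 - 11.4353*s^3 + 15.2613*s^2 - 15.9563*s + 12.4422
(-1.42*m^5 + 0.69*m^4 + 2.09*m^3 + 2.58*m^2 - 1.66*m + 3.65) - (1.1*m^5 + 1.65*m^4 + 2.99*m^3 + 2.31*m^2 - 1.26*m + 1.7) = -2.52*m^5 - 0.96*m^4 - 0.9*m^3 + 0.27*m^2 - 0.4*m + 1.95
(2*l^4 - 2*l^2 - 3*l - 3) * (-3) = -6*l^4 + 6*l^2 + 9*l + 9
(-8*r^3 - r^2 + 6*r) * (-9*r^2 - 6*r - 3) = 72*r^5 + 57*r^4 - 24*r^3 - 33*r^2 - 18*r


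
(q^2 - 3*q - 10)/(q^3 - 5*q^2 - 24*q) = (-q^2 + 3*q + 10)/(q*(-q^2 + 5*q + 24))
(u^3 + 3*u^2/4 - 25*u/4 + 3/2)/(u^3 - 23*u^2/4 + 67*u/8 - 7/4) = 2*(u + 3)/(2*u - 7)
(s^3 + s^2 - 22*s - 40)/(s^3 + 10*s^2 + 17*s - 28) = (s^2 - 3*s - 10)/(s^2 + 6*s - 7)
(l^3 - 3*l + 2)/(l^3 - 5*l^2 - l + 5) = (l^2 + l - 2)/(l^2 - 4*l - 5)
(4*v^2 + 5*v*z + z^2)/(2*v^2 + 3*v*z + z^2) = (4*v + z)/(2*v + z)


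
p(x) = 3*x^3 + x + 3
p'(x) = 9*x^2 + 1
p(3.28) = 112.14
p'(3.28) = 97.83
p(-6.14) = -697.57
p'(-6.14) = 340.30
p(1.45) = 13.60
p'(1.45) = 19.92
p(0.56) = 4.09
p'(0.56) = 3.82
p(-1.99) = -22.63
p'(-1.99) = 36.64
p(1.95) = 27.19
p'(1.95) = 35.22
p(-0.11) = 2.89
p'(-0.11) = 1.11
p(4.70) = 319.17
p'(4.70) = 199.81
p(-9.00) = -2193.00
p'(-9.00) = 730.00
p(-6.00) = -651.00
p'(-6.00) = 325.00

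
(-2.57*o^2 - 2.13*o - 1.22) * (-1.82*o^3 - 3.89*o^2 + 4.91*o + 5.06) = 4.6774*o^5 + 13.8739*o^4 - 2.1126*o^3 - 18.7167*o^2 - 16.768*o - 6.1732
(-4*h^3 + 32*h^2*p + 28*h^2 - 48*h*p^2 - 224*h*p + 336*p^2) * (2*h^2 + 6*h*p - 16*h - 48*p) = -8*h^5 + 40*h^4*p + 120*h^4 + 96*h^3*p^2 - 600*h^3*p - 448*h^3 - 288*h^2*p^3 - 1440*h^2*p^2 + 2240*h^2*p + 4320*h*p^3 + 5376*h*p^2 - 16128*p^3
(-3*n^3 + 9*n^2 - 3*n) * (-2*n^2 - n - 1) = 6*n^5 - 15*n^4 - 6*n^2 + 3*n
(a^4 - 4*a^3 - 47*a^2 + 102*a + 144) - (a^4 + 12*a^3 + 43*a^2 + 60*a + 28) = -16*a^3 - 90*a^2 + 42*a + 116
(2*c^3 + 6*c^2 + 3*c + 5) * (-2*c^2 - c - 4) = -4*c^5 - 14*c^4 - 20*c^3 - 37*c^2 - 17*c - 20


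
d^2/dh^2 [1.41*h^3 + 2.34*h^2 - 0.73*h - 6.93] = 8.46*h + 4.68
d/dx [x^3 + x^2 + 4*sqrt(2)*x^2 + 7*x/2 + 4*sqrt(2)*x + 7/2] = 3*x^2 + 2*x + 8*sqrt(2)*x + 7/2 + 4*sqrt(2)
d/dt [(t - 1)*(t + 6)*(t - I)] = 3*t^2 + 2*t*(5 - I) - 6 - 5*I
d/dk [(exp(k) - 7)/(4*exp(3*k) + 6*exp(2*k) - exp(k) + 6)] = (-(exp(k) - 7)*(12*exp(2*k) + 12*exp(k) - 1) + 4*exp(3*k) + 6*exp(2*k) - exp(k) + 6)*exp(k)/(4*exp(3*k) + 6*exp(2*k) - exp(k) + 6)^2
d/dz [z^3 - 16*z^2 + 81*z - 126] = 3*z^2 - 32*z + 81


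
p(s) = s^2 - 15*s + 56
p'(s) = 2*s - 15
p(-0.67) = 66.50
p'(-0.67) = -16.34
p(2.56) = 24.15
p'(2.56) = -9.88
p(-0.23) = 59.50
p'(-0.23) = -15.46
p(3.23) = 17.98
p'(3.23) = -8.54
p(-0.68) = 66.66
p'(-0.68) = -16.36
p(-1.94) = 88.86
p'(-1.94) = -18.88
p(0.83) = 44.24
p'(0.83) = -13.34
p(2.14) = 28.48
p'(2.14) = -10.72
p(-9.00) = 272.00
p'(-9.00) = -33.00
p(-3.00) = 110.00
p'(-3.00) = -21.00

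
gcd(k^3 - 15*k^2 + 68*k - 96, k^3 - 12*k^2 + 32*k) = k^2 - 12*k + 32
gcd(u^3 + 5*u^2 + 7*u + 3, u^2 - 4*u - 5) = u + 1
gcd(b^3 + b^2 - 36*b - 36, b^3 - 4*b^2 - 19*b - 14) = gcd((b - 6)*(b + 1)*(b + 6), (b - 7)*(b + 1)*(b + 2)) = b + 1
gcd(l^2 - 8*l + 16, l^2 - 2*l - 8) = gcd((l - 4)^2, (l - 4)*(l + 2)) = l - 4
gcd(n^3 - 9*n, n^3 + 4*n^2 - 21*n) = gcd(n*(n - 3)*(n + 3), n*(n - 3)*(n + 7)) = n^2 - 3*n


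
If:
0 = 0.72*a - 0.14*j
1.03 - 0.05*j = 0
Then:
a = 4.01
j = 20.60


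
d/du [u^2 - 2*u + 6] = 2*u - 2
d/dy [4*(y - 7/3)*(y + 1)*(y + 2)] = 12*y^2 + 16*y/3 - 20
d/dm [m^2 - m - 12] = 2*m - 1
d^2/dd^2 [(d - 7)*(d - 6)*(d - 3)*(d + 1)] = 12*d^2 - 90*d + 130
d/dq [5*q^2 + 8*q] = 10*q + 8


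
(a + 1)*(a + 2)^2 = a^3 + 5*a^2 + 8*a + 4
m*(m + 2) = m^2 + 2*m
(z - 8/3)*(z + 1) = z^2 - 5*z/3 - 8/3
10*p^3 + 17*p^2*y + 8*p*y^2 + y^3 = (p + y)*(2*p + y)*(5*p + y)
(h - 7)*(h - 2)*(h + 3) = h^3 - 6*h^2 - 13*h + 42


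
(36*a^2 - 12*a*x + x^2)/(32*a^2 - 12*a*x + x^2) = (36*a^2 - 12*a*x + x^2)/(32*a^2 - 12*a*x + x^2)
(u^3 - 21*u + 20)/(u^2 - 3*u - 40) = (u^2 - 5*u + 4)/(u - 8)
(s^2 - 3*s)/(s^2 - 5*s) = (s - 3)/(s - 5)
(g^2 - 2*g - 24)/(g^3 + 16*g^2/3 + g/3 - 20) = 3*(g - 6)/(3*g^2 + 4*g - 15)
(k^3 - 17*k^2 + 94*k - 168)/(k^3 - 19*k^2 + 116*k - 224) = (k - 6)/(k - 8)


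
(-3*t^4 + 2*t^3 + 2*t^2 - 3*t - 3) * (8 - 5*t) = 15*t^5 - 34*t^4 + 6*t^3 + 31*t^2 - 9*t - 24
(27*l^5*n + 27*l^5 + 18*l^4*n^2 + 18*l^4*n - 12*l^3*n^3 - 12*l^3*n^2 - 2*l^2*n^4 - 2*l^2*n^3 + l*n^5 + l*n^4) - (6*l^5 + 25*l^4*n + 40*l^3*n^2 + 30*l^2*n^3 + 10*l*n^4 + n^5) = 27*l^5*n + 21*l^5 + 18*l^4*n^2 - 7*l^4*n - 12*l^3*n^3 - 52*l^3*n^2 - 2*l^2*n^4 - 32*l^2*n^3 + l*n^5 - 9*l*n^4 - n^5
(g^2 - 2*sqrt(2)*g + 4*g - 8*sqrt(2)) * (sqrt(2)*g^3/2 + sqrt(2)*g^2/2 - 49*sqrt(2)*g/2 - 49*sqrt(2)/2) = sqrt(2)*g^5/2 - 2*g^4 + 5*sqrt(2)*g^4/2 - 45*sqrt(2)*g^3/2 - 10*g^3 - 245*sqrt(2)*g^2/2 + 90*g^2 - 98*sqrt(2)*g + 490*g + 392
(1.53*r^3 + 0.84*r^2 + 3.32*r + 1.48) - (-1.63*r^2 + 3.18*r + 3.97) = 1.53*r^3 + 2.47*r^2 + 0.14*r - 2.49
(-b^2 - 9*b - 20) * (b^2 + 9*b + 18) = -b^4 - 18*b^3 - 119*b^2 - 342*b - 360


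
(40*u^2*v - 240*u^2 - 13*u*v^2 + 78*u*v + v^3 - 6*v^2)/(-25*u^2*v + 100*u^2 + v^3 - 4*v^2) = (-8*u*v + 48*u + v^2 - 6*v)/(5*u*v - 20*u + v^2 - 4*v)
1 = 1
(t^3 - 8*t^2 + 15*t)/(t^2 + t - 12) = t*(t - 5)/(t + 4)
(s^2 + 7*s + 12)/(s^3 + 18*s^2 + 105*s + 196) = (s + 3)/(s^2 + 14*s + 49)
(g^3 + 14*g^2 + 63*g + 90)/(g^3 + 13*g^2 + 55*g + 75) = (g + 6)/(g + 5)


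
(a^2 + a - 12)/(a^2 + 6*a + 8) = (a - 3)/(a + 2)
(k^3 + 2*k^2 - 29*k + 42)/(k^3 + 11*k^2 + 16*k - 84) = (k - 3)/(k + 6)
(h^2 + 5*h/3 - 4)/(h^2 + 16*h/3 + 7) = (3*h - 4)/(3*h + 7)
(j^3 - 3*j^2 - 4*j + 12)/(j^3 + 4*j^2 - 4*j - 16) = (j - 3)/(j + 4)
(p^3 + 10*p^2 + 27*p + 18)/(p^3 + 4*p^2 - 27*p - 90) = (p + 1)/(p - 5)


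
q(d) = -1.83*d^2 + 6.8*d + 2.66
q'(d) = 6.8 - 3.66*d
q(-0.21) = 1.15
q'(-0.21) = 7.57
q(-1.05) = -6.50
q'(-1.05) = 10.64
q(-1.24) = -8.59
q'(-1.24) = 11.34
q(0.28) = 4.42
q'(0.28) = 5.78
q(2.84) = 7.21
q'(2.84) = -3.59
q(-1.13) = -7.36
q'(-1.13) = 10.94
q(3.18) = 5.78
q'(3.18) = -4.84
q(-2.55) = -26.58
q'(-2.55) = 16.13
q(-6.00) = -104.02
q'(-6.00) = 28.76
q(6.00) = -22.42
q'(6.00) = -15.16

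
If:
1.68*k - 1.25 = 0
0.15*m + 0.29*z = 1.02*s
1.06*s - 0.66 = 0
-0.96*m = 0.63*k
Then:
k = 0.74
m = -0.49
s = 0.62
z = 2.44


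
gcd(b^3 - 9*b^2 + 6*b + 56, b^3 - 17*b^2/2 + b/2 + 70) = b^2 - 11*b + 28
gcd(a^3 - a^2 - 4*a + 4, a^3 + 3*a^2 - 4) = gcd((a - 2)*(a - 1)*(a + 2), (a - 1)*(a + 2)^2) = a^2 + a - 2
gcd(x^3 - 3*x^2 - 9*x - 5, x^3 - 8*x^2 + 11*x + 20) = x^2 - 4*x - 5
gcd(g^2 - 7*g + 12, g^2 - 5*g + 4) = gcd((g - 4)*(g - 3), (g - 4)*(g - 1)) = g - 4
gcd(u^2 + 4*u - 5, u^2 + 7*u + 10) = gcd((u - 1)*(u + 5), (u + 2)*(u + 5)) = u + 5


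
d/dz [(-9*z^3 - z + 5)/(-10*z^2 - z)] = (90*z^4 + 18*z^3 - 10*z^2 + 100*z + 5)/(z^2*(100*z^2 + 20*z + 1))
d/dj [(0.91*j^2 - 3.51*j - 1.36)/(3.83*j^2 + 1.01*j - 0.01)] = (14.3624*j^2 + 10.3994*j + 1.4087)/(14.6689*j^4 + 7.7366*j^3 + 0.9435*j^2 - 0.0202*j + 0.0001)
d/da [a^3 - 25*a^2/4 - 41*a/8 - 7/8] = 3*a^2 - 25*a/2 - 41/8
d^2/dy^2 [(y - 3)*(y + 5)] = 2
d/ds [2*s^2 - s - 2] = 4*s - 1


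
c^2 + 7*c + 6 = (c + 1)*(c + 6)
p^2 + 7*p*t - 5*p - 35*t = (p - 5)*(p + 7*t)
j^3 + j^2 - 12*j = j*(j - 3)*(j + 4)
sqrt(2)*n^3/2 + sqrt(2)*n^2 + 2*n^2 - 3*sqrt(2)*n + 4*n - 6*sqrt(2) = (n - sqrt(2))*(n + 3*sqrt(2))*(sqrt(2)*n/2 + sqrt(2))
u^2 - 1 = (u - 1)*(u + 1)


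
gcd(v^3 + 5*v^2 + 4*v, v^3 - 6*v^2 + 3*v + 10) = v + 1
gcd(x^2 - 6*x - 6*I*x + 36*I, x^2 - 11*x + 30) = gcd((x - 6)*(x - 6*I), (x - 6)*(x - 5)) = x - 6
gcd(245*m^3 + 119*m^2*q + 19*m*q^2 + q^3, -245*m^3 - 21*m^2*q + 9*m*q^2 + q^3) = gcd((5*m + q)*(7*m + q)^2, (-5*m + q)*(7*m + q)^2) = 49*m^2 + 14*m*q + q^2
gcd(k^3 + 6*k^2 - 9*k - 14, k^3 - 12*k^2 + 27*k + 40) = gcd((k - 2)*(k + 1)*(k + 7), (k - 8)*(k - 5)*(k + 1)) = k + 1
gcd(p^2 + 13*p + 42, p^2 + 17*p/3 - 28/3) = p + 7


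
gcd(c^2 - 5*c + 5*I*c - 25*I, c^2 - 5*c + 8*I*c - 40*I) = c - 5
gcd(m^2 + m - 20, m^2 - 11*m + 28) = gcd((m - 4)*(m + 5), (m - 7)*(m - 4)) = m - 4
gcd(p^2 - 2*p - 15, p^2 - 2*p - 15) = p^2 - 2*p - 15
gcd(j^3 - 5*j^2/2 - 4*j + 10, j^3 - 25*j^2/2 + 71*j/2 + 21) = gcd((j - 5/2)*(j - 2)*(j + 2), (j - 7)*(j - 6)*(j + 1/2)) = 1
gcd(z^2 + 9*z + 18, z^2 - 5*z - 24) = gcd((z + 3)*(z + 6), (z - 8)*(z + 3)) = z + 3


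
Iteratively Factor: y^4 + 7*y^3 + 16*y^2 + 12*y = (y + 2)*(y^3 + 5*y^2 + 6*y) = y*(y + 2)*(y^2 + 5*y + 6) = y*(y + 2)^2*(y + 3)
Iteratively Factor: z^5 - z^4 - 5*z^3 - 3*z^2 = (z + 1)*(z^4 - 2*z^3 - 3*z^2) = (z - 3)*(z + 1)*(z^3 + z^2) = z*(z - 3)*(z + 1)*(z^2 + z) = z^2*(z - 3)*(z + 1)*(z + 1)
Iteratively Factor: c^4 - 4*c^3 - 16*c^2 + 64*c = (c)*(c^3 - 4*c^2 - 16*c + 64) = c*(c - 4)*(c^2 - 16) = c*(c - 4)^2*(c + 4)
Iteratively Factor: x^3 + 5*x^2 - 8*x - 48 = (x - 3)*(x^2 + 8*x + 16) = (x - 3)*(x + 4)*(x + 4)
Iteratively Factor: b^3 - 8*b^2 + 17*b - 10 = (b - 5)*(b^2 - 3*b + 2) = (b - 5)*(b - 1)*(b - 2)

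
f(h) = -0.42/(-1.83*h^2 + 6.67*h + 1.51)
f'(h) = -0.42*(3.66*h - 6.67)/(-1.83*h^2 + 6.67*h + 1.51)^2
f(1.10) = -0.06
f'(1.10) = 0.03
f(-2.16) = 0.02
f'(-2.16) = 0.01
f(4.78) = 0.05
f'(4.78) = -0.06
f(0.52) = -0.09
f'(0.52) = 0.10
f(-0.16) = -1.06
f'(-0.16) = 19.44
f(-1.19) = 0.05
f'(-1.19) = 0.06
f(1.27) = -0.06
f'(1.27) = 0.02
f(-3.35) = 0.01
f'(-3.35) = 0.00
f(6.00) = 0.02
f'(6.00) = -0.01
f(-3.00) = 0.01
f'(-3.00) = 0.01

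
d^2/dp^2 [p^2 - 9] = 2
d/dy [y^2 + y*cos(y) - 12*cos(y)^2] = -y*sin(y) + 2*y + 12*sin(2*y) + cos(y)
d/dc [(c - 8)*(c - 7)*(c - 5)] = 3*c^2 - 40*c + 131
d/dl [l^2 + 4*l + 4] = 2*l + 4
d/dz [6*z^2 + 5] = 12*z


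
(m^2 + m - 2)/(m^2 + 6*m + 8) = (m - 1)/(m + 4)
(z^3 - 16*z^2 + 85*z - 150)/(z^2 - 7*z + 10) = (z^2 - 11*z + 30)/(z - 2)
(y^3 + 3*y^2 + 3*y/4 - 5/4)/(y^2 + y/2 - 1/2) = y + 5/2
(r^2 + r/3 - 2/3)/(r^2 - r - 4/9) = 3*(-3*r^2 - r + 2)/(-9*r^2 + 9*r + 4)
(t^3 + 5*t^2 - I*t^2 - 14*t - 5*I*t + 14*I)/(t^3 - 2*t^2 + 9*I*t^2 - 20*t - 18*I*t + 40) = (t^2 + t*(7 - I) - 7*I)/(t^2 + 9*I*t - 20)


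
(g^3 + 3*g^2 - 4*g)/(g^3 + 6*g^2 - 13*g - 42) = g*(g^2 + 3*g - 4)/(g^3 + 6*g^2 - 13*g - 42)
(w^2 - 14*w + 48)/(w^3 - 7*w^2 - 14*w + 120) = (w - 8)/(w^2 - w - 20)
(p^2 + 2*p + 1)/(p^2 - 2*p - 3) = (p + 1)/(p - 3)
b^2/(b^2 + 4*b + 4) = b^2/(b^2 + 4*b + 4)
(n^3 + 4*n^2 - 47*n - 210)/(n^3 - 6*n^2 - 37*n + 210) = (n + 5)/(n - 5)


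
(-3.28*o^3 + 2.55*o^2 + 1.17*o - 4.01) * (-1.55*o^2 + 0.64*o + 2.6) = 5.084*o^5 - 6.0517*o^4 - 8.7095*o^3 + 13.5943*o^2 + 0.4756*o - 10.426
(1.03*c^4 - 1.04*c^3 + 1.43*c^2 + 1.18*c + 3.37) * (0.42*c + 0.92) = 0.4326*c^5 + 0.5108*c^4 - 0.3562*c^3 + 1.8112*c^2 + 2.501*c + 3.1004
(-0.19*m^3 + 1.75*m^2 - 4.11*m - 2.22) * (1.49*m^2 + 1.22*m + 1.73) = -0.2831*m^5 + 2.3757*m^4 - 4.3176*m^3 - 5.2945*m^2 - 9.8187*m - 3.8406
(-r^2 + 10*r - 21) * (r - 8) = -r^3 + 18*r^2 - 101*r + 168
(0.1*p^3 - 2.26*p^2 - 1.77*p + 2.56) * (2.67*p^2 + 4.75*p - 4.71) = 0.267*p^5 - 5.5592*p^4 - 15.9319*p^3 + 9.0723*p^2 + 20.4967*p - 12.0576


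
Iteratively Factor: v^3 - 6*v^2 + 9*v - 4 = (v - 1)*(v^2 - 5*v + 4) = (v - 1)^2*(v - 4)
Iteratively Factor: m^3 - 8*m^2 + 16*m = (m - 4)*(m^2 - 4*m) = m*(m - 4)*(m - 4)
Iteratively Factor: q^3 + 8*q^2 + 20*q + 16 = (q + 2)*(q^2 + 6*q + 8) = (q + 2)*(q + 4)*(q + 2)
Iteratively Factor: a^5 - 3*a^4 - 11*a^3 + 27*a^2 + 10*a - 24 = (a + 1)*(a^4 - 4*a^3 - 7*a^2 + 34*a - 24) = (a + 1)*(a + 3)*(a^3 - 7*a^2 + 14*a - 8) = (a - 1)*(a + 1)*(a + 3)*(a^2 - 6*a + 8) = (a - 4)*(a - 1)*(a + 1)*(a + 3)*(a - 2)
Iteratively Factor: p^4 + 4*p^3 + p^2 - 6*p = (p + 3)*(p^3 + p^2 - 2*p) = (p - 1)*(p + 3)*(p^2 + 2*p) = (p - 1)*(p + 2)*(p + 3)*(p)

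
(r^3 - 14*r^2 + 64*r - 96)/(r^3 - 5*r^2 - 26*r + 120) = (r - 4)/(r + 5)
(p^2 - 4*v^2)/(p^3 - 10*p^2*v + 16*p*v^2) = (p + 2*v)/(p*(p - 8*v))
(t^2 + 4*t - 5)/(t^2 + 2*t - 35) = (t^2 + 4*t - 5)/(t^2 + 2*t - 35)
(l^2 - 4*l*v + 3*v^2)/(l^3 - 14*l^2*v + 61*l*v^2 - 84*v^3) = (l - v)/(l^2 - 11*l*v + 28*v^2)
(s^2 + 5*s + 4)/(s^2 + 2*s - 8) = (s + 1)/(s - 2)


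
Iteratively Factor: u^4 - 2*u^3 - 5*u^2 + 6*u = (u - 3)*(u^3 + u^2 - 2*u) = u*(u - 3)*(u^2 + u - 2) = u*(u - 3)*(u - 1)*(u + 2)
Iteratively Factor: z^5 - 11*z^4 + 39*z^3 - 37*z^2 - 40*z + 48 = (z - 3)*(z^4 - 8*z^3 + 15*z^2 + 8*z - 16) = (z - 3)*(z - 1)*(z^3 - 7*z^2 + 8*z + 16) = (z - 4)*(z - 3)*(z - 1)*(z^2 - 3*z - 4) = (z - 4)*(z - 3)*(z - 1)*(z + 1)*(z - 4)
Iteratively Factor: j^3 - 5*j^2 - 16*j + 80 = (j - 4)*(j^2 - j - 20) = (j - 4)*(j + 4)*(j - 5)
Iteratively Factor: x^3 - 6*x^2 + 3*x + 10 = (x - 5)*(x^2 - x - 2) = (x - 5)*(x + 1)*(x - 2)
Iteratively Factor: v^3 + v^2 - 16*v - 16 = (v + 1)*(v^2 - 16) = (v - 4)*(v + 1)*(v + 4)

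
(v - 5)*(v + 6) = v^2 + v - 30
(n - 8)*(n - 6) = n^2 - 14*n + 48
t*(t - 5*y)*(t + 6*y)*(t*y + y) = t^4*y + t^3*y^2 + t^3*y - 30*t^2*y^3 + t^2*y^2 - 30*t*y^3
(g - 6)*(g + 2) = g^2 - 4*g - 12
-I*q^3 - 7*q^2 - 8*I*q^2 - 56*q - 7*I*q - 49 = (q + 7)*(q - 7*I)*(-I*q - I)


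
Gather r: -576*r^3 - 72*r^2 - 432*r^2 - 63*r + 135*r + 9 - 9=-576*r^3 - 504*r^2 + 72*r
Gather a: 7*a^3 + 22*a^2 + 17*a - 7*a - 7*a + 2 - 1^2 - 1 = 7*a^3 + 22*a^2 + 3*a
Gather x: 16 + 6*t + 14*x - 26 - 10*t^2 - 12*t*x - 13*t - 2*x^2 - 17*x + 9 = -10*t^2 - 7*t - 2*x^2 + x*(-12*t - 3) - 1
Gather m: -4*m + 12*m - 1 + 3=8*m + 2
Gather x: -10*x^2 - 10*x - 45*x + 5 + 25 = -10*x^2 - 55*x + 30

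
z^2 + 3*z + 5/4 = (z + 1/2)*(z + 5/2)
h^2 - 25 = (h - 5)*(h + 5)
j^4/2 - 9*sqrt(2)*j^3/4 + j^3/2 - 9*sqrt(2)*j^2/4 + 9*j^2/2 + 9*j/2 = j*(j/2 + 1/2)*(j - 3*sqrt(2))*(j - 3*sqrt(2)/2)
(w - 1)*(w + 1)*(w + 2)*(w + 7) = w^4 + 9*w^3 + 13*w^2 - 9*w - 14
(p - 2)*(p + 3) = p^2 + p - 6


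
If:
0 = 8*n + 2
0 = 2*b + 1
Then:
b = -1/2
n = -1/4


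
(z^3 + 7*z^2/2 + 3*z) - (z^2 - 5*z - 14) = z^3 + 5*z^2/2 + 8*z + 14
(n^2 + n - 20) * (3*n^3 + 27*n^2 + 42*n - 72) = 3*n^5 + 30*n^4 + 9*n^3 - 570*n^2 - 912*n + 1440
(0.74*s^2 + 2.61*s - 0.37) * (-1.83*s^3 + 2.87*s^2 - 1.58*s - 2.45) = -1.3542*s^5 - 2.6525*s^4 + 6.9986*s^3 - 6.9987*s^2 - 5.8099*s + 0.9065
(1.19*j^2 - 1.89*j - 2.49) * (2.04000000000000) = 2.4276*j^2 - 3.8556*j - 5.0796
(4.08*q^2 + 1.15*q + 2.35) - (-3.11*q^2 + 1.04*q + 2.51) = 7.19*q^2 + 0.11*q - 0.16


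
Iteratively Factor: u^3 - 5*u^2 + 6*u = (u - 2)*(u^2 - 3*u) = (u - 3)*(u - 2)*(u)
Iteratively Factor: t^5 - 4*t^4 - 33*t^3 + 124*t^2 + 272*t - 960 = (t - 4)*(t^4 - 33*t^2 - 8*t + 240) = (t - 4)*(t + 4)*(t^3 - 4*t^2 - 17*t + 60) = (t - 4)*(t + 4)^2*(t^2 - 8*t + 15) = (t - 5)*(t - 4)*(t + 4)^2*(t - 3)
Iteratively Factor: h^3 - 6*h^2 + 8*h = (h)*(h^2 - 6*h + 8) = h*(h - 4)*(h - 2)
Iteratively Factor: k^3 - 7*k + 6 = (k - 1)*(k^2 + k - 6) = (k - 2)*(k - 1)*(k + 3)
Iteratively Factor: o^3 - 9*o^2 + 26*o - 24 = (o - 4)*(o^2 - 5*o + 6) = (o - 4)*(o - 2)*(o - 3)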